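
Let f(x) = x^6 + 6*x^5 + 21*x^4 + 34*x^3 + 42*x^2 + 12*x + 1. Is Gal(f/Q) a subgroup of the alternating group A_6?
No

The polynomial is irreducible of degree 6 over Q. Its discriminant is -1024192512, which is not a perfect square. A Galois group lies in the alternating group exactly when the discriminant is a square in Q, so the Galois group (PGL(2,5)) is not contained in A_6.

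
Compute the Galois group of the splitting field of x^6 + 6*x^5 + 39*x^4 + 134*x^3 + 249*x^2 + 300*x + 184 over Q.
D_6

The polynomial f is an irreducible sextic over Q, so G = Gal(f/Q) is one of the 16 transitive subgroups 6T1, ..., 6T16 of S_6. The discriminant of f is 273843168325632, which is not a perfect square, so G is not contained in A_6. The transitive groups of degree 6 not contained in A_6 are: C_6 (6T1, order 6), S_3 (6T2, order 6), D_6 (6T3, order 12), C_3 x S_3 (6T5, order 18), A_4 x C_2 (6T6, order 24), S_4 (6T8, order 24), S_3 x S_3 (6T9, order 36), S_4 x C_2 (6T11, order 48), (S_3 x S_3) : C_2 (6T13, order 72), PGL(2,5) (6T14, order 120), S_6 (6T16, order 720). By Dedekind's theorem, for a prime p not dividing disc(f) the degrees of the irreducible factors of f mod p form the cycle type of an element of G. Factoring f modulo the 79 such primes p <= 431 (skipping 2, 3, 19, 97, which divide the discriminant), each new pattern first appears at: mod 5: f = (x^6 + x^5 + 4x^4 + 4x^3 + 4x^2 + 4), pattern 6; mod 7: f = (x^2 + 4)(x^2 + x + 6)(x^2 + 5x + 3), pattern 2+2+2; mod 11: f = (x + 1)(x + 10)(x^2 + 2x + 5)(x^2 + 4x + 5), pattern 2+2+1+1; mod 13: f = (x^3 + 3x^2 + 10)(x^3 + 3x^2 + 4x + 8), pattern 3+3; mod 181: f = (x + 38)(x + 104)(x + 127)(x + 134)(x + 158)(x + 169), pattern 1+1+1+1+1+1. No other pattern occurs in this range, so the set of observed cycle types is {6, 2+2+2, 2+2+1+1, 3+3, 1+1+1+1+1+1}. The candidates containing elements of all these cycle types are D_6 (6T3) of order 12, A_4 x C_2 (6T6) of order 24, S_3 x S_3 (6T9) of order 36, S_4 x C_2 (6T11) of order 48, (S_3 x S_3) : C_2 (6T13) of order 72, PGL(2,5) (6T14) of order 120, S_6 (6T16) of order 720; the others are excluded. The observed types are precisely the cycle types that occur in D_6 (6T3). Each of the other remaining candidates has further cycle types, and by the Chebotarev density theorem the matching factorization patterns would occur for a proportion of primes equal to their share of the group: A_4 x C_2 (6T6) additionally contains elements of type 2+1+1+1+1 (3 of its 24 elements, about 12% of primes); S_3 x S_3 (6T9) additionally contains elements of type 3+1+1+1 (4 of its 36 elements, about 11% of primes); S_4 x C_2 (6T11) additionally contains elements of type 4+2, 4+1+1, 2+1+1+1+1 (15 of its 48 elements, about 31% of primes); (S_3 x S_3) : C_2 (6T13) additionally contains elements of type 4+2, 3+2+1, 3+1+1+1, 2+1+1+1+1 (40 of its 72 elements, about 56% of primes); PGL(2,5) (6T14) additionally contains elements of type 5+1, 4+1+1 (54 of its 120 elements, about 45% of primes); S_6 (6T16) additionally contains elements of type 5+1, 4+2, 4+1+1, 3+2+1, 3+1+1+1, 2+1+1+1+1 (499 of its 720 elements, about 69% of primes). None of the 79 primes tested shows any such pattern (for each of these groups the chance of that is below 10^-4), which rules them out. Hence G = D_6 (6T3), of order 12.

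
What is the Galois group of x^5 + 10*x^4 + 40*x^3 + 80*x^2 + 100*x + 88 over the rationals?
5T4: A_5

The polynomial f is an irreducible quintic over Q, so G = Gal(f/Q) is a transitive subgroup of S_5: one of C_5 (5T1, order 5), D_5 (5T2, order 10), F_20 (5T3, order 20), A_5 (5T4, order 60) or S_5 (5T5, order 120). The discriminant of f is 1024000000 = 32000^2, a perfect square, so G is contained in A_5. The transitive groups of degree 5 contained in A_5 are: C_5 (5T1, order 5), D_5 (5T2, order 10), A_5 (5T4, order 60). By Dedekind's theorem, for a prime p not dividing disc(f) the degrees of the irreducible factors of f mod p form the cycle type of an element of G. Factoring f modulo the 2 such primes p <= 7 (skipping 2, 5, which divide the discriminant), each new pattern first appears at: mod 3: f = (x^5 + x^4 + x^3 + 2x^2 + x + 1), pattern 5; mod 7: f = (x + 4)(x + 5)(x^3 + x^2 + 4x + 3), pattern 3+1+1. No other pattern occurs in this range, so the set of observed cycle types is {5, 3+1+1}. Among the candidates above, the only group containing elements of all these cycle types is A_5 (5T4) — each of C_5 (5T1), D_5 (5T2) lacks at least one of them. Hence G = A_5 (5T4), of order 60.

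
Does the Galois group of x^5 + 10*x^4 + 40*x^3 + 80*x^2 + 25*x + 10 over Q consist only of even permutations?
The polynomial is irreducible of degree 5 over Q. Its discriminant is 58564000000 = 242000^2, a perfect square. A Galois group lies in the alternating group exactly when the discriminant is a square in Q, so the Galois group (A_5) is contained in A_5.

Yes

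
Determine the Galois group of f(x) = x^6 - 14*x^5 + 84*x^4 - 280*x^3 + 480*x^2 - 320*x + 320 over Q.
The polynomial f is an irreducible sextic over Q, so G = Gal(f/Q) is one of the 16 transitive subgroups 6T1, ..., 6T16 of S_6. The discriminant of f is 564385546240000 = 23756800^2, a perfect square, so G is contained in A_6. The transitive groups of degree 6 contained in A_6 are: A_4 (6T4, order 12), S_4 (6T7, order 24), (C_3 x C_3) : C_4 (6T10, order 36), PSL(2,5) (6T12, order 60), A_6 (6T15, order 360). By Dedekind's theorem, for a prime p not dividing disc(f) the degrees of the irreducible factors of f mod p form the cycle type of an element of G. Factoring f modulo the 19 such primes p <= 79 (skipping 2, 5, 29, which divide the discriminant), each new pattern first appears at: mod 3: f = (x^2 + 2x + 2)(x^4 + 2x^3 + x + 1), pattern 4+2; mod 11: f = (x^3 + 8x + 6)(x^3 + 8x^2 + 10x + 2), pattern 3+3; mod 19: f = (x + 12)(x + 14)(x^2 + 7x + 2)(x^2 + 10x + 10), pattern 2+2+1+1; mod 61: f = (x + 3)(x + 36)(x + 50)(x^3 + 19x^2 + 56x + 10), pattern 3+1+1+1. No other pattern occurs in this range, so the set of observed cycle types is {4+2, 3+3, 2+2+1+1, 3+1+1+1}. The candidates containing elements of all these cycle types are (C_3 x C_3) : C_4 (6T10) of order 36, A_6 (6T15) of order 360; the others are excluded. The observed types are precisely the cycle types that occur in (C_3 x C_3) : C_4 (6T10) (apart from the identity). Each of the other remaining candidates has further cycle types, and by the Chebotarev density theorem the matching factorization patterns would occur for a proportion of primes equal to their share of the group: A_6 (6T15) additionally contains elements of type 5+1 (144 of its 360 elements, about 40% of primes). None of the 19 primes tested shows any such pattern (for each of these groups the chance of that is below 10^-4), which rules them out. Hence G = (C_3 x C_3) : C_4 (6T10), of order 36.

(C_3 x C_3) : C_4 (order 36)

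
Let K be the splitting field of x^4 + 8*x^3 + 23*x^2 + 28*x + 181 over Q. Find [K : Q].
4

The degree of the splitting field over Q equals the order of the Galois group, so first determine the group. The polynomial is an irreducible quartic over Q and its discriminant is 1232010000 = 35100^2, a perfect square, so the Galois group is contained in A_4. The resolvent cubic y^3 - 23*y^2 - 500*y + 4284 splits completely over Q, which gives the Klein four-group V_4. The Galois group V_4 (4T2) has order 4, so the splitting field has degree 4 over Q.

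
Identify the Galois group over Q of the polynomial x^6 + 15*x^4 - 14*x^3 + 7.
PGL(2,5) (order 120)

The polynomial f is an irreducible sextic over Q, so G = Gal(f/Q) is one of the 16 transitive subgroups 6T1, ..., 6T16 of S_6. The discriminant of f is -5217636731328, which is not a perfect square, so G is not contained in A_6. The transitive groups of degree 6 not contained in A_6 are: C_6 (6T1, order 6), S_3 (6T2, order 6), D_6 (6T3, order 12), C_3 x S_3 (6T5, order 18), A_4 x C_2 (6T6, order 24), S_4 (6T8, order 24), S_3 x S_3 (6T9, order 36), S_4 x C_2 (6T11, order 48), (S_3 x S_3) : C_2 (6T13, order 72), PGL(2,5) (6T14, order 120), S_6 (6T16, order 720). By Dedekind's theorem, for a prime p not dividing disc(f) the degrees of the irreducible factors of f mod p form the cycle type of an element of G. Factoring f modulo the 21 such primes p <= 89 (skipping 2, 3, 7, which divide the discriminant), each new pattern first appears at: mod 5: f = (x^6 + x^3 + 2), pattern 6; mod 11: f = (x + 8)(x^5 + 3x^4 + 2x^3 + 3x^2 + 9x + 5), pattern 5+1; mod 13: f = (x + 8)(x + 10)(x^4 + 8x^3 + 12x^2 + x + 10), pattern 4+1+1; mod 23: f = (x + 10)(x + 12)(x^2 + 6x + 21)(x^2 + 18x + 20), pattern 2+2+1+1; mod 43: f = (x^3 + 5x^2 + 9x + 39)(x^3 + 38x^2 + 31x + 9), pattern 3+3; mod 61: f = (x^2 + 21x + 40)(x^2 + 45x + 58)(x^2 + 56x + 34), pattern 2+2+2. No other pattern occurs in this range, so the set of observed cycle types is {6, 5+1, 4+1+1, 2+2+1+1, 3+3, 2+2+2}. The candidates containing elements of all these cycle types are PGL(2,5) (6T14) of order 120, S_6 (6T16) of order 720; the others are excluded. The observed types are precisely the cycle types that occur in PGL(2,5) (6T14) (apart from the identity). Each of the other remaining candidates has further cycle types, and by the Chebotarev density theorem the matching factorization patterns would occur for a proportion of primes equal to their share of the group: S_6 (6T16) additionally contains elements of type 4+2, 3+2+1, 3+1+1+1, 2+1+1+1+1 (265 of its 720 elements, about 37% of primes). None of the 21 primes tested shows any such pattern (for each of these groups the chance of that is below 10^-4), which rules them out. Hence G = PGL(2,5) (6T14), of order 120.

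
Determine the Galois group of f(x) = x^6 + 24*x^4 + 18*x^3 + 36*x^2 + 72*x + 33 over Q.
D_6 (order 12)

The polynomial f is an irreducible sextic over Q, so G = Gal(f/Q) is one of the 16 transitive subgroups 6T1, ..., 6T16 of S_6. The discriminant of f is 273843168325632, which is not a perfect square, so G is not contained in A_6. The transitive groups of degree 6 not contained in A_6 are: C_6 (6T1, order 6), S_3 (6T2, order 6), D_6 (6T3, order 12), C_3 x S_3 (6T5, order 18), A_4 x C_2 (6T6, order 24), S_4 (6T8, order 24), S_3 x S_3 (6T9, order 36), S_4 x C_2 (6T11, order 48), (S_3 x S_3) : C_2 (6T13, order 72), PGL(2,5) (6T14, order 120), S_6 (6T16, order 720). By Dedekind's theorem, for a prime p not dividing disc(f) the degrees of the irreducible factors of f mod p form the cycle type of an element of G. Factoring f modulo the 79 such primes p <= 431 (skipping 2, 3, 19, 97, which divide the discriminant), each new pattern first appears at: mod 5: f = (x^6 + 4x^4 + 3x^3 + x^2 + 2x + 3), pattern 6; mod 7: f = (x^2 + 3x + 6)(x^2 + 5x + 5)(x^2 + 6x + 6), pattern 2+2+2; mod 11: f = (x)(x + 9)(x^2 + 4)(x^2 + 2x + 2), pattern 2+2+1+1; mod 13: f = (x^3 + x + 6)(x^3 + 10x + 12), pattern 3+3; mod 181: f = (x + 37)(x + 103)(x + 126)(x + 133)(x + 157)(x + 168), pattern 1+1+1+1+1+1. No other pattern occurs in this range, so the set of observed cycle types is {6, 2+2+2, 2+2+1+1, 3+3, 1+1+1+1+1+1}. The candidates containing elements of all these cycle types are D_6 (6T3) of order 12, A_4 x C_2 (6T6) of order 24, S_3 x S_3 (6T9) of order 36, S_4 x C_2 (6T11) of order 48, (S_3 x S_3) : C_2 (6T13) of order 72, PGL(2,5) (6T14) of order 120, S_6 (6T16) of order 720; the others are excluded. The observed types are precisely the cycle types that occur in D_6 (6T3). Each of the other remaining candidates has further cycle types, and by the Chebotarev density theorem the matching factorization patterns would occur for a proportion of primes equal to their share of the group: A_4 x C_2 (6T6) additionally contains elements of type 2+1+1+1+1 (3 of its 24 elements, about 12% of primes); S_3 x S_3 (6T9) additionally contains elements of type 3+1+1+1 (4 of its 36 elements, about 11% of primes); S_4 x C_2 (6T11) additionally contains elements of type 4+2, 4+1+1, 2+1+1+1+1 (15 of its 48 elements, about 31% of primes); (S_3 x S_3) : C_2 (6T13) additionally contains elements of type 4+2, 3+2+1, 3+1+1+1, 2+1+1+1+1 (40 of its 72 elements, about 56% of primes); PGL(2,5) (6T14) additionally contains elements of type 5+1, 4+1+1 (54 of its 120 elements, about 45% of primes); S_6 (6T16) additionally contains elements of type 5+1, 4+2, 4+1+1, 3+2+1, 3+1+1+1, 2+1+1+1+1 (499 of its 720 elements, about 69% of primes). None of the 79 primes tested shows any such pattern (for each of these groups the chance of that is below 10^-4), which rules them out. Hence G = D_6 (6T3), of order 12.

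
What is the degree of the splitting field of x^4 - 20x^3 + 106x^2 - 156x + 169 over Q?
The degree of the splitting field over Q equals the order of the Galois group, so first determine the group. The polynomial is an irreducible quartic over Q and its discriminant is -4430233600, which is not a perfect square, so the Galois group is not contained in A_4. The resolvent cubic y^3 - 106*y^2 + 2444*y - 20280 has exactly one rational root, so the Galois group is C_4 or D_4. The quartic remains irreducible over Q(sqrt(disc)), so the group is D_4. The Galois group D_4 (4T3) has order 8, so the splitting field has degree 8 over Q.

8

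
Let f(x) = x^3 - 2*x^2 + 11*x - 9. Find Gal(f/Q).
3T2: S_3

The polynomial is an irreducible cubic over Q and its discriminant is -3751, which is not a perfect square. For an irreducible cubic, a non-square discriminant gives Galois group S_3.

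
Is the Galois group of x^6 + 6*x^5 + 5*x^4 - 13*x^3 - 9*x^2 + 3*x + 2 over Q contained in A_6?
Yes

The polynomial is irreducible of degree 6 over Q. Its discriminant is 30991489 = 5567^2, a perfect square. A Galois group lies in the alternating group exactly when the discriminant is a square in Q, so the Galois group (PSL(2,5)) is contained in A_6.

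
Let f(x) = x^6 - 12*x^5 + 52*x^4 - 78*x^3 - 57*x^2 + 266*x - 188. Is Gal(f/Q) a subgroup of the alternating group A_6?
The polynomial is irreducible of degree 6 over Q. Its discriminant is 454513278976 = 674176^2, a perfect square. A Galois group lies in the alternating group exactly when the discriminant is a square in Q, so the Galois group (S_4) is contained in A_6.

Yes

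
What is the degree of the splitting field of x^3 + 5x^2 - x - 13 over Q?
The degree of the splitting field over Q equals the order of the Galois group, so first determine the group. The polynomial is an irreducible cubic over Q and its discriminant is 3136 = 56^2, a perfect square. For an irreducible cubic, a square discriminant forces the Galois group to be A_3, the cyclic group of order 3. The Galois group C_3 (3T1) has order 3, so the splitting field has degree 3 over Q.

3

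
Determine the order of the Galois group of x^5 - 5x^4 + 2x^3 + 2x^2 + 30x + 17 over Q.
120

The degree of the splitting field over Q equals the order of the Galois group, so first determine the group. The polynomial f is an irreducible quintic over Q, so G = Gal(f/Q) is a transitive subgroup of S_5: one of C_5 (5T1, order 5), D_5 (5T2, order 10), F_20 (5T3, order 20), A_5 (5T4, order 60) or S_5 (5T5, order 120). The discriminant of f is 461338069, which is not a perfect square, so G is not contained in A_5. The transitive groups of degree 5 not contained in A_5 are: F_20 (5T3, order 20), S_5 (5T5, order 120). By Dedekind's theorem, for a prime p not dividing disc(f) the degrees of the irreducible factors of f mod p form the cycle type of an element of G. Factoring f modulo the first such prime p = 2, each new pattern first appears at: mod 2: f = (x^2 + x + 1)(x^3 + x + 1), pattern 3+2. No other pattern occurs in this range, so the set of observed cycle types is {3+2}. Among the candidates above, the only group containing elements of all these cycle types is S_5 (5T5) — F_20 (5T3) lacks at least one of them. Hence G = S_5 (5T5), of order 120. The Galois group S_5 (5T5) has order 120, so the splitting field has degree 120 over Q.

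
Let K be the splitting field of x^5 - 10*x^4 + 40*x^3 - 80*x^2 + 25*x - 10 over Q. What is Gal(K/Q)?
5T4: A_5

The polynomial f is an irreducible quintic over Q, so G = Gal(f/Q) is a transitive subgroup of S_5: one of C_5 (5T1, order 5), D_5 (5T2, order 10), F_20 (5T3, order 20), A_5 (5T4, order 60) or S_5 (5T5, order 120). The discriminant of f is 58564000000 = 242000^2, a perfect square, so G is contained in A_5. The transitive groups of degree 5 contained in A_5 are: C_5 (5T1, order 5), D_5 (5T2, order 10), A_5 (5T4, order 60). By Dedekind's theorem, for a prime p not dividing disc(f) the degrees of the irreducible factors of f mod p form the cycle type of an element of G. Factoring f modulo the 3 such primes p <= 13 (skipping 2, 5, 11, which divide the discriminant), each new pattern first appears at: mod 3: f = (x^5 + 2x^4 + x^3 + x^2 + x + 2), pattern 5; mod 13: f = (x + 3)(x + 5)(x^3 + 8x^2 + 8), pattern 3+1+1. No other pattern occurs in this range, so the set of observed cycle types is {5, 3+1+1}. Among the candidates above, the only group containing elements of all these cycle types is A_5 (5T4) — each of C_5 (5T1), D_5 (5T2) lacks at least one of them. Hence G = A_5 (5T4), of order 60.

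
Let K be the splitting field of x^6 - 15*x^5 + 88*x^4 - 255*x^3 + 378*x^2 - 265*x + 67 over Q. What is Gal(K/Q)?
S_3

The polynomial f is an irreducible sextic over Q, so G = Gal(f/Q) is one of the 16 transitive subgroups 6T1, ..., 6T16 of S_6. The discriminant of f is 810448, which is not a perfect square, so G is not contained in A_6. The transitive groups of degree 6 not contained in A_6 are: C_6 (6T1, order 6), S_3 (6T2, order 6), D_6 (6T3, order 12), C_3 x S_3 (6T5, order 18), A_4 x C_2 (6T6, order 24), S_4 (6T8, order 24), S_3 x S_3 (6T9, order 36), S_4 x C_2 (6T11, order 48), (S_3 x S_3) : C_2 (6T13, order 72), PGL(2,5) (6T14, order 120), S_6 (6T16, order 720). By Dedekind's theorem, for a prime p not dividing disc(f) the degrees of the irreducible factors of f mod p form the cycle type of an element of G. Factoring f modulo the 23 such primes p <= 97 (skipping 2, 37, which divide the discriminant), each new pattern first appears at: mod 3: f = (x^3 + x^2 + 2x + 1)(x^3 + 2x^2 + 1), pattern 3+3; mod 5: f = (x^2 + 2)(x^2 + x + 1)(x^2 + 4x + 1), pattern 2+2+2; mod 67: f = (x)(x + 16)(x + 28)(x + 34)(x + 46)(x + 62), pattern 1+1+1+1+1+1. No other pattern occurs in this range, so the set of observed cycle types is {3+3, 2+2+2, 1+1+1+1+1+1}. The candidates containing elements of all these cycle types are C_6 (6T1) of order 6, S_3 (6T2) of order 6, D_6 (6T3) of order 12, C_3 x S_3 (6T5) of order 18, A_4 x C_2 (6T6) of order 24, S_4 (6T8) of order 24, S_3 x S_3 (6T9) of order 36, S_4 x C_2 (6T11) of order 48, (S_3 x S_3) : C_2 (6T13) of order 72, PGL(2,5) (6T14) of order 120, S_6 (6T16) of order 720; the others are excluded. The observed types are precisely the cycle types that occur in S_3 (6T2). Each of the other remaining candidates has further cycle types, and by the Chebotarev density theorem the matching factorization patterns would occur for a proportion of primes equal to their share of the group: C_6 (6T1) additionally contains elements of type 6 (2 of its 6 elements, about 33% of primes); D_6 (6T3) additionally contains elements of type 6, 2+2+1+1 (5 of its 12 elements, about 42% of primes); C_3 x S_3 (6T5) additionally contains elements of type 6, 3+1+1+1 (10 of its 18 elements, about 56% of primes); A_4 x C_2 (6T6) additionally contains elements of type 6, 2+2+1+1, 2+1+1+1+1 (14 of its 24 elements, about 58% of primes); S_4 (6T8) additionally contains elements of type 4+1+1, 2+2+1+1 (9 of its 24 elements, about 38% of primes); S_3 x S_3 (6T9) additionally contains elements of type 6, 3+1+1+1, 2+2+1+1 (25 of its 36 elements, about 69% of primes); S_4 x C_2 (6T11) additionally contains elements of type 6, 4+2, 4+1+1, 2+2+1+1, 2+1+1+1+1 (32 of its 48 elements, about 67% of primes); (S_3 x S_3) : C_2 (6T13) additionally contains elements of type 6, 4+2, 3+2+1, 3+1+1+1, 2+2+1+1, 2+1+1+1+1 (61 of its 72 elements, about 85% of primes); PGL(2,5) (6T14) additionally contains elements of type 6, 5+1, 4+1+1, 2+2+1+1 (89 of its 120 elements, about 74% of primes); S_6 (6T16) additionally contains elements of type 6, 5+1, 4+2, 4+1+1, 3+2+1, 3+1+1+1, 2+2+1+1, 2+1+1+1+1 (664 of its 720 elements, about 92% of primes). None of the 23 primes tested shows any such pattern (for each of these groups the chance of that is below 10^-4), which rules them out. Hence G = S_3 (6T2), of order 6.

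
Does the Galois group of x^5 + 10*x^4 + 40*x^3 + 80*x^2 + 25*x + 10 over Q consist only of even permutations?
Yes

The polynomial is irreducible of degree 5 over Q. Its discriminant is 58564000000 = 242000^2, a perfect square. A Galois group lies in the alternating group exactly when the discriminant is a square in Q, so the Galois group (A_5) is contained in A_5.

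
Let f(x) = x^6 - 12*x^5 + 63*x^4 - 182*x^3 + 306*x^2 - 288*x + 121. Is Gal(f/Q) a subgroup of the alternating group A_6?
No

The polynomial is irreducible of degree 6 over Q. Its discriminant is -16003008, which is not a perfect square. A Galois group lies in the alternating group exactly when the discriminant is a square in Q, so the Galois group (PGL(2,5)) is not contained in A_6.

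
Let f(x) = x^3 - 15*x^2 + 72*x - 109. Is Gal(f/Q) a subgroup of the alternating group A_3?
Yes

The polynomial is irreducible of degree 3 over Q. Its discriminant is 81 = 9^2, a perfect square. A Galois group lies in the alternating group exactly when the discriminant is a square in Q, so the Galois group (C_3) is contained in A_3.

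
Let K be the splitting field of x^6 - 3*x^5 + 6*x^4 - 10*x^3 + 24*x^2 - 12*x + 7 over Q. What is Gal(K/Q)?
C_3 x S_3 (order 18)

The polynomial f is an irreducible sextic over Q, so G = Gal(f/Q) is one of the 16 transitive subgroups 6T1, ..., 6T16 of S_6. The discriminant of f is -94143178827, which is not a perfect square, so G is not contained in A_6. The transitive groups of degree 6 not contained in A_6 are: C_6 (6T1, order 6), S_3 (6T2, order 6), D_6 (6T3, order 12), C_3 x S_3 (6T5, order 18), A_4 x C_2 (6T6, order 24), S_4 (6T8, order 24), S_3 x S_3 (6T9, order 36), S_4 x C_2 (6T11, order 48), (S_3 x S_3) : C_2 (6T13, order 72), PGL(2,5) (6T14, order 120), S_6 (6T16, order 720). By Dedekind's theorem, for a prime p not dividing disc(f) the degrees of the irreducible factors of f mod p form the cycle type of an element of G. Factoring f modulo the 33 such primes p <= 139 (skipping 3, which divides the discriminant), each new pattern first appears at: mod 2: f = (x^6 + x^5 + 1), pattern 6; mod 7: f = (x)(x + 1)(x + 5)(x^3 + 5x^2 + 6x + 6), pattern 3+1+1+1; mod 17: f = (x^2 + 5x + 12)(x^2 + 12x + 14)(x^2 + 14x + 5), pattern 2+2+2; mod 19: f = (x^3 + 2x^2 + 14x + 3)(x^3 + 14x^2 + 2x + 15), pattern 3+3; mod 73: f = (x + 18)(x + 40)(x + 43)(x + 58)(x + 61)(x + 69), pattern 1+1+1+1+1+1. No other pattern occurs in this range, so the set of observed cycle types is {6, 3+1+1+1, 2+2+2, 3+3, 1+1+1+1+1+1}. The candidates containing elements of all these cycle types are C_3 x S_3 (6T5) of order 18, S_3 x S_3 (6T9) of order 36, (S_3 x S_3) : C_2 (6T13) of order 72, S_6 (6T16) of order 720; the others are excluded. The observed types are precisely the cycle types that occur in C_3 x S_3 (6T5). Each of the other remaining candidates has further cycle types, and by the Chebotarev density theorem the matching factorization patterns would occur for a proportion of primes equal to their share of the group: S_3 x S_3 (6T9) additionally contains elements of type 2+2+1+1 (9 of its 36 elements, about 25% of primes); (S_3 x S_3) : C_2 (6T13) additionally contains elements of type 4+2, 3+2+1, 2+2+1+1, 2+1+1+1+1 (45 of its 72 elements, about 62% of primes); S_6 (6T16) additionally contains elements of type 5+1, 4+2, 4+1+1, 3+2+1, 2+2+1+1, 2+1+1+1+1 (504 of its 720 elements, about 70% of primes). None of the 33 primes tested shows any such pattern (for each of these groups the chance of that is below 10^-4), which rules them out. Hence G = C_3 x S_3 (6T5), of order 18.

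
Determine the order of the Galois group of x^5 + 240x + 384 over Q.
The degree of the splitting field over Q equals the order of the Galois group, so first determine the group. The polynomial f is an irreducible quintic over Q, so G = Gal(f/Q) is a transitive subgroup of S_5: one of C_5 (5T1, order 5), D_5 (5T2, order 10), F_20 (5T3, order 20), A_5 (5T4, order 60) or S_5 (5T5, order 120). The discriminant of f is 271790899200000, which is not a perfect square, so G is not contained in A_5. The transitive groups of degree 5 not contained in A_5 are: F_20 (5T3, order 20), S_5 (5T5, order 120). By Dedekind's theorem, for a prime p not dividing disc(f) the degrees of the irreducible factors of f mod p form the cycle type of an element of G. Factoring f modulo the 18 such primes p <= 73 (skipping 2, 3, 5, which divide the discriminant), each new pattern first appears at: mod 7: f = (x + 5)(x^4 + 2x^3 + 4x^2 + x + 4), pattern 4+1; mod 11: f = (x + 1)(x^2 + 4x + 7)(x^2 + 6x + 3), pattern 2+2+1; mod 19: f = (x^5 + 12x + 4), pattern 5. No other pattern occurs in this range, so the set of observed cycle types is {4+1, 2+2+1, 5}. The candidates containing elements of all these cycle types are F_20 (5T3) of order 20, S_5 (5T5) of order 120; the others are excluded. The observed types are precisely the cycle types that occur in F_20 (5T3) (apart from the identity). Each of the other remaining candidates has further cycle types, and by the Chebotarev density theorem the matching factorization patterns would occur for a proportion of primes equal to their share of the group: S_5 (5T5) additionally contains elements of type 3+2, 3+1+1, 2+1+1+1 (50 of its 120 elements, about 42% of primes). None of the 18 primes tested shows any such pattern (for each of these groups the chance of that is below 10^-4), which rules them out. Hence G = F_20 (5T3), of order 20. The Galois group F_20 (5T3) has order 20, so the splitting field has degree 20 over Q.

20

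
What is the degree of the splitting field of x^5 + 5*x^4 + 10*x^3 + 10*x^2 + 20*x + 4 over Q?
The degree of the splitting field over Q equals the order of the Galois group, so first determine the group. The polynomial f is an irreducible quintic over Q, so G = Gal(f/Q) is a transitive subgroup of S_5: one of C_5 (5T1, order 5), D_5 (5T2, order 10), F_20 (5T3, order 20), A_5 (5T4, order 60) or S_5 (5T5, order 120). The discriminant of f is 259200000, which is not a perfect square, so G is not contained in A_5. The transitive groups of degree 5 not contained in A_5 are: F_20 (5T3, order 20), S_5 (5T5, order 120). By Dedekind's theorem, for a prime p not dividing disc(f) the degrees of the irreducible factors of f mod p form the cycle type of an element of G. Factoring f modulo the 18 such primes p <= 73 (skipping 2, 3, 5, which divide the discriminant), each new pattern first appears at: mod 7: f = (x + 2)(x^4 + 3x^3 + 4x^2 + 2x + 2), pattern 4+1; mod 11: f = (x + 6)(x^2 + 9)(x^2 + 10x + 7), pattern 2+2+1; mod 19: f = (x^5 + 5x^4 + 10x^3 + 10x^2 + x + 4), pattern 5. No other pattern occurs in this range, so the set of observed cycle types is {4+1, 2+2+1, 5}. The candidates containing elements of all these cycle types are F_20 (5T3) of order 20, S_5 (5T5) of order 120; the others are excluded. The observed types are precisely the cycle types that occur in F_20 (5T3) (apart from the identity). Each of the other remaining candidates has further cycle types, and by the Chebotarev density theorem the matching factorization patterns would occur for a proportion of primes equal to their share of the group: S_5 (5T5) additionally contains elements of type 3+2, 3+1+1, 2+1+1+1 (50 of its 120 elements, about 42% of primes). None of the 18 primes tested shows any such pattern (for each of these groups the chance of that is below 10^-4), which rules them out. Hence G = F_20 (5T3), of order 20. The Galois group F_20 (5T3) has order 20, so the splitting field has degree 20 over Q.

20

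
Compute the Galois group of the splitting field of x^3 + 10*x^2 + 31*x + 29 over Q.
The polynomial is an irreducible cubic over Q and its discriminant is 49 = 7^2, a perfect square. For an irreducible cubic, a square discriminant forces the Galois group to be A_3, the cyclic group of order 3.

C_3 (order 3)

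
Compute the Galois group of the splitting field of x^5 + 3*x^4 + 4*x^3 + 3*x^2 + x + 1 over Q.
The polynomial f is an irreducible quintic over Q, so G = Gal(f/Q) is a transitive subgroup of S_5: one of C_5 (5T1, order 5), D_5 (5T2, order 10), F_20 (5T3, order 20), A_5 (5T4, order 60) or S_5 (5T5, order 120). The discriminant of f is 2209 = 47^2, a perfect square, so G is contained in A_5. The transitive groups of degree 5 contained in A_5 are: C_5 (5T1, order 5), D_5 (5T2, order 10), A_5 (5T4, order 60). By Dedekind's theorem, for a prime p not dividing disc(f) the degrees of the irreducible factors of f mod p form the cycle type of an element of G. Factoring f modulo the 23 such primes p <= 89 (skipping 47, which divides the discriminant), each new pattern first appears at: mod 2: f = (x^5 + x^4 + x^2 + x + 1), pattern 5; mod 5: f = (x + 2)(x^2 + 2x + 3)(x^2 + 4x + 1), pattern 2+2+1; mod 83: f = (x + 3)(x + 13)(x + 16)(x + 24)(x + 30), pattern 1+1+1+1+1. No other pattern occurs in this range, so the set of observed cycle types is {5, 2+2+1, 1+1+1+1+1}. The candidates containing elements of all these cycle types are D_5 (5T2) of order 10, A_5 (5T4) of order 60; the others are excluded. The observed types are precisely the cycle types that occur in D_5 (5T2). Each of the other remaining candidates has further cycle types, and by the Chebotarev density theorem the matching factorization patterns would occur for a proportion of primes equal to their share of the group: A_5 (5T4) additionally contains elements of type 3+1+1 (20 of its 60 elements, about 33% of primes). None of the 23 primes tested shows any such pattern (for each of these groups the chance of that is below 10^-4), which rules them out. Hence G = D_5 (5T2), of order 10.

D_5 (also written D5)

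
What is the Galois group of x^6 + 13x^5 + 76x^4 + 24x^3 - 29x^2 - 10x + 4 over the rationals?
(C_3 x C_3) : C_4

The polynomial f is an irreducible sextic over Q, so G = Gal(f/Q) is one of the 16 transitive subgroups 6T1, ..., 6T16 of S_6. The discriminant of f is 813889576562500 = 28528750^2, a perfect square, so G is contained in A_6. The transitive groups of degree 6 contained in A_6 are: A_4 (6T4, order 12), S_4 (6T7, order 24), (C_3 x C_3) : C_4 (6T10, order 36), PSL(2,5) (6T12, order 60), A_6 (6T15, order 360). By Dedekind's theorem, for a prime p not dividing disc(f) the degrees of the irreducible factors of f mod p form the cycle type of an element of G. Factoring f modulo the 19 such primes p <= 79 (skipping 2, 5, 29, which divide the discriminant), each new pattern first appears at: mod 3: f = (x^2 + 1)(x^4 + x^3 + 2x + 1), pattern 4+2; mod 11: f = (x^3 + 8x + 5)(x^3 + 2x^2 + 2x + 3), pattern 3+3; mod 19: f = (x + 4)(x + 5)(x^2 + 6x + 6)(x^2 + 17x + 7), pattern 2+2+1+1; mod 61: f = (x + 15)(x + 40)(x + 47)(x^3 + 33x^2 + 52x + 7), pattern 3+1+1+1. No other pattern occurs in this range, so the set of observed cycle types is {4+2, 3+3, 2+2+1+1, 3+1+1+1}. The candidates containing elements of all these cycle types are (C_3 x C_3) : C_4 (6T10) of order 36, A_6 (6T15) of order 360; the others are excluded. The observed types are precisely the cycle types that occur in (C_3 x C_3) : C_4 (6T10) (apart from the identity). Each of the other remaining candidates has further cycle types, and by the Chebotarev density theorem the matching factorization patterns would occur for a proportion of primes equal to their share of the group: A_6 (6T15) additionally contains elements of type 5+1 (144 of its 360 elements, about 40% of primes). None of the 19 primes tested shows any such pattern (for each of these groups the chance of that is below 10^-4), which rules them out. Hence G = (C_3 x C_3) : C_4 (6T10), of order 36.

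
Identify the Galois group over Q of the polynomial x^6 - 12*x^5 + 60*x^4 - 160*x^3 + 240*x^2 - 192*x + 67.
The polynomial f is an irreducible sextic over Q, so G = Gal(f/Q) is one of the 16 transitive subgroups 6T1, ..., 6T16 of S_6. The discriminant of f is -11337408, which is not a perfect square, so G is not contained in A_6. The transitive groups of degree 6 not contained in A_6 are: C_6 (6T1, order 6), S_3 (6T2, order 6), D_6 (6T3, order 12), C_3 x S_3 (6T5, order 18), A_4 x C_2 (6T6, order 24), S_4 (6T8, order 24), S_3 x S_3 (6T9, order 36), S_4 x C_2 (6T11, order 48), (S_3 x S_3) : C_2 (6T13, order 72), PGL(2,5) (6T14, order 120), S_6 (6T16, order 720). By Dedekind's theorem, for a prime p not dividing disc(f) the degrees of the irreducible factors of f mod p form the cycle type of an element of G. Factoring f modulo the 23 such primes p <= 97 (skipping 2, 3, which divide the discriminant), each new pattern first appears at: mod 5: f = (x^2 + 3)(x^2 + x + 1)(x^2 + 2x + 4), pattern 2+2+2; mod 7: f = (x^3 + x^2 + 5x + 1)(x^3 + x^2 + 5x + 4), pattern 3+3; mod 61: f = (x + 1)(x + 17)(x + 20)(x + 37)(x + 40)(x + 56), pattern 1+1+1+1+1+1. No other pattern occurs in this range, so the set of observed cycle types is {2+2+2, 3+3, 1+1+1+1+1+1}. The candidates containing elements of all these cycle types are C_6 (6T1) of order 6, S_3 (6T2) of order 6, D_6 (6T3) of order 12, C_3 x S_3 (6T5) of order 18, A_4 x C_2 (6T6) of order 24, S_4 (6T8) of order 24, S_3 x S_3 (6T9) of order 36, S_4 x C_2 (6T11) of order 48, (S_3 x S_3) : C_2 (6T13) of order 72, PGL(2,5) (6T14) of order 120, S_6 (6T16) of order 720; the others are excluded. The observed types are precisely the cycle types that occur in S_3 (6T2). Each of the other remaining candidates has further cycle types, and by the Chebotarev density theorem the matching factorization patterns would occur for a proportion of primes equal to their share of the group: C_6 (6T1) additionally contains elements of type 6 (2 of its 6 elements, about 33% of primes); D_6 (6T3) additionally contains elements of type 6, 2+2+1+1 (5 of its 12 elements, about 42% of primes); C_3 x S_3 (6T5) additionally contains elements of type 6, 3+1+1+1 (10 of its 18 elements, about 56% of primes); A_4 x C_2 (6T6) additionally contains elements of type 6, 2+2+1+1, 2+1+1+1+1 (14 of its 24 elements, about 58% of primes); S_4 (6T8) additionally contains elements of type 4+1+1, 2+2+1+1 (9 of its 24 elements, about 38% of primes); S_3 x S_3 (6T9) additionally contains elements of type 6, 3+1+1+1, 2+2+1+1 (25 of its 36 elements, about 69% of primes); S_4 x C_2 (6T11) additionally contains elements of type 6, 4+2, 4+1+1, 2+2+1+1, 2+1+1+1+1 (32 of its 48 elements, about 67% of primes); (S_3 x S_3) : C_2 (6T13) additionally contains elements of type 6, 4+2, 3+2+1, 3+1+1+1, 2+2+1+1, 2+1+1+1+1 (61 of its 72 elements, about 85% of primes); PGL(2,5) (6T14) additionally contains elements of type 6, 5+1, 4+1+1, 2+2+1+1 (89 of its 120 elements, about 74% of primes); S_6 (6T16) additionally contains elements of type 6, 5+1, 4+2, 4+1+1, 3+2+1, 3+1+1+1, 2+2+1+1, 2+1+1+1+1 (664 of its 720 elements, about 92% of primes). None of the 23 primes tested shows any such pattern (for each of these groups the chance of that is below 10^-4), which rules them out. Hence G = S_3 (6T2), of order 6.

S_3 (order 6)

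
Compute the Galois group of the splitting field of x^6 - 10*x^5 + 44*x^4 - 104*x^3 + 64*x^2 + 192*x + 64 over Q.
(C_3 x C_3) : C_4, the transitive group 6T10 of order 36

The polynomial f is an irreducible sextic over Q, so G = Gal(f/Q) is one of the 16 transitive subgroups 6T1, ..., 6T16 of S_6. The discriminant of f is 564385546240000 = 23756800^2, a perfect square, so G is contained in A_6. The transitive groups of degree 6 contained in A_6 are: A_4 (6T4, order 12), S_4 (6T7, order 24), (C_3 x C_3) : C_4 (6T10, order 36), PSL(2,5) (6T12, order 60), A_6 (6T15, order 360). By Dedekind's theorem, for a prime p not dividing disc(f) the degrees of the irreducible factors of f mod p form the cycle type of an element of G. Factoring f modulo the 19 such primes p <= 79 (skipping 2, 5, 29, which divide the discriminant), each new pattern first appears at: mod 3: f = (x^2 + 2x + 2)(x^4 + x + 2), pattern 4+2; mod 11: f = (x^3 + 2x^2 + x + 8)(x^3 + 10x^2 + x + 8), pattern 3+3; mod 19: f = (x + 1)(x + 3)(x^2 + x + 9)(x^2 + 4x + 8), pattern 2+2+1+1; mod 61: f = (x + 7)(x + 21)(x + 54)(x^3 + 30x^2 + 12x + 8), pattern 3+1+1+1. No other pattern occurs in this range, so the set of observed cycle types is {4+2, 3+3, 2+2+1+1, 3+1+1+1}. The candidates containing elements of all these cycle types are (C_3 x C_3) : C_4 (6T10) of order 36, A_6 (6T15) of order 360; the others are excluded. The observed types are precisely the cycle types that occur in (C_3 x C_3) : C_4 (6T10) (apart from the identity). Each of the other remaining candidates has further cycle types, and by the Chebotarev density theorem the matching factorization patterns would occur for a proportion of primes equal to their share of the group: A_6 (6T15) additionally contains elements of type 5+1 (144 of its 360 elements, about 40% of primes). None of the 19 primes tested shows any such pattern (for each of these groups the chance of that is below 10^-4), which rules them out. Hence G = (C_3 x C_3) : C_4 (6T10), of order 36.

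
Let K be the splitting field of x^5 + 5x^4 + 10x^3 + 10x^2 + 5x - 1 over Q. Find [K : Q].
20

The degree of the splitting field over Q equals the order of the Galois group, so first determine the group. The polynomial f is an irreducible quintic over Q, so G = Gal(f/Q) is a transitive subgroup of S_5: one of C_5 (5T1, order 5), D_5 (5T2, order 10), F_20 (5T3, order 20), A_5 (5T4, order 60) or S_5 (5T5, order 120). The discriminant of f is 50000, which is not a perfect square, so G is not contained in A_5. The transitive groups of degree 5 not contained in A_5 are: F_20 (5T3, order 20), S_5 (5T5, order 120). By Dedekind's theorem, for a prime p not dividing disc(f) the degrees of the irreducible factors of f mod p form the cycle type of an element of G. Factoring f modulo the 18 such primes p <= 71 (skipping 2, 5, which divide the discriminant), each new pattern first appears at: mod 3: f = (x + 2)(x^4 + x^2 + 2x + 1), pattern 4+1; mod 11: f = (x^5 + 5x^4 + 10x^3 + 10x^2 + 5x + 10), pattern 5; mod 19: f = (x + 5)(x^2 + x + 16)(x^2 + 18x + 14), pattern 2+2+1. No other pattern occurs in this range, so the set of observed cycle types is {4+1, 5, 2+2+1}. The candidates containing elements of all these cycle types are F_20 (5T3) of order 20, S_5 (5T5) of order 120; the others are excluded. The observed types are precisely the cycle types that occur in F_20 (5T3) (apart from the identity). Each of the other remaining candidates has further cycle types, and by the Chebotarev density theorem the matching factorization patterns would occur for a proportion of primes equal to their share of the group: S_5 (5T5) additionally contains elements of type 3+2, 3+1+1, 2+1+1+1 (50 of its 120 elements, about 42% of primes). None of the 18 primes tested shows any such pattern (for each of these groups the chance of that is below 10^-4), which rules them out. Hence G = F_20 (5T3), of order 20. The Galois group F_20 (5T3) has order 20, so the splitting field has degree 20 over Q.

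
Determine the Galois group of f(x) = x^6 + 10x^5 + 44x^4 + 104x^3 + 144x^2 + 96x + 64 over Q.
C_6 (also written C6)

The polynomial f is an irreducible sextic over Q, so G = Gal(f/Q) is one of the 16 transitive subgroups 6T1, ..., 6T16 of S_6. The discriminant of f is -18046378835968, which is not a perfect square, so G is not contained in A_6. The transitive groups of degree 6 not contained in A_6 are: C_6 (6T1, order 6), S_3 (6T2, order 6), D_6 (6T3, order 12), C_3 x S_3 (6T5, order 18), A_4 x C_2 (6T6, order 24), S_4 (6T8, order 24), S_3 x S_3 (6T9, order 36), S_4 x C_2 (6T11, order 48), (S_3 x S_3) : C_2 (6T13, order 72), PGL(2,5) (6T14, order 120), S_6 (6T16, order 720). By Dedekind's theorem, for a prime p not dividing disc(f) the degrees of the irreducible factors of f mod p form the cycle type of an element of G. Factoring f modulo the 37 such primes p <= 167 (skipping 2, 7, which divide the discriminant), each new pattern first appears at: mod 3: f = (x^6 + x^5 + 2x^4 + 2x^3 + 1), pattern 6; mod 11: f = (x^3 + 3x^2 + 2x + 8)(x^3 + 7x^2 + 10x + 8), pattern 3+3; mod 13: f = (x^2 + 5x + 10)(x^2 + 7x + 1)(x^2 + 11x + 9), pattern 2+2+2; mod 29: f = (x + 5)(x + 13)(x + 16)(x + 19)(x + 21)(x + 23), pattern 1+1+1+1+1+1. No other pattern occurs in this range, so the set of observed cycle types is {6, 3+3, 2+2+2, 1+1+1+1+1+1}. The candidates containing elements of all these cycle types are C_6 (6T1) of order 6, D_6 (6T3) of order 12, C_3 x S_3 (6T5) of order 18, A_4 x C_2 (6T6) of order 24, S_3 x S_3 (6T9) of order 36, S_4 x C_2 (6T11) of order 48, (S_3 x S_3) : C_2 (6T13) of order 72, PGL(2,5) (6T14) of order 120, S_6 (6T16) of order 720; the others are excluded. The observed types are precisely the cycle types that occur in C_6 (6T1). Each of the other remaining candidates has further cycle types, and by the Chebotarev density theorem the matching factorization patterns would occur for a proportion of primes equal to their share of the group: D_6 (6T3) additionally contains elements of type 2+2+1+1 (3 of its 12 elements, about 25% of primes); C_3 x S_3 (6T5) additionally contains elements of type 3+1+1+1 (4 of its 18 elements, about 22% of primes); A_4 x C_2 (6T6) additionally contains elements of type 2+2+1+1, 2+1+1+1+1 (6 of its 24 elements, about 25% of primes); S_3 x S_3 (6T9) additionally contains elements of type 3+1+1+1, 2+2+1+1 (13 of its 36 elements, about 36% of primes); S_4 x C_2 (6T11) additionally contains elements of type 4+2, 4+1+1, 2+2+1+1, 2+1+1+1+1 (24 of its 48 elements, about 50% of primes); (S_3 x S_3) : C_2 (6T13) additionally contains elements of type 4+2, 3+2+1, 3+1+1+1, 2+2+1+1, 2+1+1+1+1 (49 of its 72 elements, about 68% of primes); PGL(2,5) (6T14) additionally contains elements of type 5+1, 4+1+1, 2+2+1+1 (69 of its 120 elements, about 58% of primes); S_6 (6T16) additionally contains elements of type 5+1, 4+2, 4+1+1, 3+2+1, 3+1+1+1, 2+2+1+1, 2+1+1+1+1 (544 of its 720 elements, about 76% of primes). None of the 37 primes tested shows any such pattern (for each of these groups the chance of that is below 10^-4), which rules them out. Hence G = C_6 (6T1), of order 6.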